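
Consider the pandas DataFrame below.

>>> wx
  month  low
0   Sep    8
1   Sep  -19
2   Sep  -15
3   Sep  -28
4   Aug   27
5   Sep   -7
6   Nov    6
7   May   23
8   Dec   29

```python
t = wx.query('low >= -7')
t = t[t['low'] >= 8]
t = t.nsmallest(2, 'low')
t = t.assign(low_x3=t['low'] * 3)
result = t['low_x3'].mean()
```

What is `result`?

filter rows where low >= -7:
  month  low
0   Sep    8
4   Aug   27
5   Sep   -7
6   Nov    6
7   May   23
8   Dec   29
filter rows where low >= 8:
  month  low
0   Sep    8
4   Aug   27
7   May   23
8   Dec   29
take 2 rows with smallest low:
  month  low
0   Sep    8
7   May   23
add column low_x3 = t['low'] * 3:
  month  low  low_x3
0   Sep    8      24
7   May   23      69
Reading off the mean of column 'low_x3', we get 46.5.

46.5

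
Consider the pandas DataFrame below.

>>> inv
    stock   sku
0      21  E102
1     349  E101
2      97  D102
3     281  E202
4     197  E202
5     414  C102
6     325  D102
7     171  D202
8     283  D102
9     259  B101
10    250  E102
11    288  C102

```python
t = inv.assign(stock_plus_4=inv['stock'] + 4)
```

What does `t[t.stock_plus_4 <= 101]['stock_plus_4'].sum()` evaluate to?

add column stock_plus_4 = inv['stock'] + 4:
    stock   sku  stock_plus_4
0      21  E102            25
1     349  E101           353
2      97  D102           101
3     281  E202           285
4     197  E202           201
5     414  C102           418
6     325  D102           329
7     171  D202           175
8     283  D102           287
9     259  B101           263
10    250  E102           254
11    288  C102           292
filter rows where stock_plus_4 <= 101:
   stock   sku  stock_plus_4
0     21  E102            25
2     97  D102           101

126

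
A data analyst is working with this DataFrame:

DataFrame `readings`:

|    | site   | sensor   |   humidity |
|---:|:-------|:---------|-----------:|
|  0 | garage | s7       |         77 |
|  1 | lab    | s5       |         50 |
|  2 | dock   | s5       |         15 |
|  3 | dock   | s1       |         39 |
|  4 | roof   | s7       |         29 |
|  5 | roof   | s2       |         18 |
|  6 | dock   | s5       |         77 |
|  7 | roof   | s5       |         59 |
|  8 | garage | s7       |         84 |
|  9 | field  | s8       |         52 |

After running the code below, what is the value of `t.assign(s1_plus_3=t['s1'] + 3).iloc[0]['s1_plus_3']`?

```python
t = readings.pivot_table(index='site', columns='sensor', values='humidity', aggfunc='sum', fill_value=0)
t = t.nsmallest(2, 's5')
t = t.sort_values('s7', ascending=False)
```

pivot: rows=site, cols=sensor, sum(humidity):
sensor  s1  s2  s5   s7  s8
site                       
dock    39   0  92    0   0
field    0   0   0    0  52
garage   0   0   0  161   0
lab      0   0  50    0   0
roof     0  18  59   29   0
take 2 rows with smallest s5:
sensor  s1  s2  s5   s7  s8
site                       
field    0   0   0    0  52
garage   0   0   0  161   0
sort by s7 descending:
sensor  s1  s2  s5   s7  s8
site                       
garage   0   0   0  161   0
field    0   0   0    0  52
add column s1_plus_3 = t['s1'] + 3:
sensor  s1  s2  s5   s7  s8  s1_plus_3
site                                  
garage   0   0   0  161   0          3
field    0   0   0    0  52          3

3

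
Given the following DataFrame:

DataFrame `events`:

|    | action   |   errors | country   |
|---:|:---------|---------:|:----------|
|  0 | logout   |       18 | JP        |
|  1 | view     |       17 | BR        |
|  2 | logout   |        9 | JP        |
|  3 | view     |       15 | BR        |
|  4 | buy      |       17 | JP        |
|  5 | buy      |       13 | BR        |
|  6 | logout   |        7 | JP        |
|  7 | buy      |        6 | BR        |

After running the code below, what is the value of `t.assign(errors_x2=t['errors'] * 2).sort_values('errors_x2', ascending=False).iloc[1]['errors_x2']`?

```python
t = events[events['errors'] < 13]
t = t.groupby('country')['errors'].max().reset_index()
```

filter rows where errors < 13:
   action  errors country
2  logout       9      JP
6  logout       7      JP
7     buy       6      BR
group by country, max of errors:
country
BR    6
JP    9
Name: errors, dtype: int64
reset_index():
  country  errors
0      BR       6
1      JP       9
add column errors_x2 = t['errors'] * 2:
  country  errors  errors_x2
0      BR       6         12
1      JP       9         18
sort by errors_x2 descending:
  country  errors  errors_x2
1      JP       9         18
0      BR       6         12
Reading off the value at position 1, column 'errors_x2', we get 12.

12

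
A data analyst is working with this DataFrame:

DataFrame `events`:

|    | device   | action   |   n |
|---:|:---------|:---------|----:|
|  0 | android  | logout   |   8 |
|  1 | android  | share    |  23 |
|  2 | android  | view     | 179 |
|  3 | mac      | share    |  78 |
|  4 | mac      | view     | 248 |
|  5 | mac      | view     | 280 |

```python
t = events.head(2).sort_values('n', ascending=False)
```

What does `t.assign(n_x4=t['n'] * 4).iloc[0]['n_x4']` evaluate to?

take first 2 rows:
    device  action   n
0  android  logout   8
1  android   share  23
sort by n descending:
    device  action   n
1  android   share  23
0  android  logout   8
add column n_x4 = t['n'] * 4:
    device  action   n  n_x4
1  android   share  23    92
0  android  logout   8    32

92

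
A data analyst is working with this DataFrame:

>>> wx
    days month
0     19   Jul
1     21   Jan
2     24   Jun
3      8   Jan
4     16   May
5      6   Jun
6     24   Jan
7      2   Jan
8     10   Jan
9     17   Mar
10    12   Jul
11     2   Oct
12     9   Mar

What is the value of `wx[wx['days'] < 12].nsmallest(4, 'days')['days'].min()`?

2

filter rows where days < 12:
    days month
3      8   Jan
5      6   Jun
7      2   Jan
8     10   Jan
11     2   Oct
12     9   Mar
take 4 rows with smallest days:
    days month
7      2   Jan
11     2   Oct
5      6   Jun
3      8   Jan
So min() = 2.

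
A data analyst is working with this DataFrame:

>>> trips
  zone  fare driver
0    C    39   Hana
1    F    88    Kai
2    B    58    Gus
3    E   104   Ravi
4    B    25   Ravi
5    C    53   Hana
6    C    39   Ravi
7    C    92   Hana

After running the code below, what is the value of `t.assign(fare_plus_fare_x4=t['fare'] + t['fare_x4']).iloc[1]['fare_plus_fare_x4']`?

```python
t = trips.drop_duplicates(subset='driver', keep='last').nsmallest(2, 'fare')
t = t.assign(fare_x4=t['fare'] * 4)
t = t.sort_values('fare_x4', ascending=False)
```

drop duplicate driver (keep=last):
  zone  fare driver
1    F    88    Kai
2    B    58    Gus
6    C    39   Ravi
7    C    92   Hana
take 2 rows with smallest fare:
  zone  fare driver
6    C    39   Ravi
2    B    58    Gus
add column fare_x4 = t['fare'] * 4:
  zone  fare driver  fare_x4
6    C    39   Ravi      156
2    B    58    Gus      232
sort by fare_x4 descending:
  zone  fare driver  fare_x4
2    B    58    Gus      232
6    C    39   Ravi      156
add column fare_plus_fare_x4 = t['fare'] + t['fare_x4']:
  zone  fare driver  fare_x4  fare_plus_fare_x4
2    B    58    Gus      232                290
6    C    39   Ravi      156                195
Finally, value at position 1, column 'fare_plus_fare_x4' = 195.

195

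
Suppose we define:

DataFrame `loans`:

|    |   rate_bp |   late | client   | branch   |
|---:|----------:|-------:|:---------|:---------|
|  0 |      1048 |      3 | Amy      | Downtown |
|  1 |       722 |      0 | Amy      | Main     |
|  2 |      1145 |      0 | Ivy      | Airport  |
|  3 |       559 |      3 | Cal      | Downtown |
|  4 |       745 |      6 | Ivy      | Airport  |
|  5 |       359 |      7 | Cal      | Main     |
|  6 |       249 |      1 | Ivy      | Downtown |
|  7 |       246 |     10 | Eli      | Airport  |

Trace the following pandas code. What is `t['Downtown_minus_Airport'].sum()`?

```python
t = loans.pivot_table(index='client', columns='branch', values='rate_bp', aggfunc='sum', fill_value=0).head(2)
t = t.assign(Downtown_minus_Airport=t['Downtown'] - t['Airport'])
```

1607

pivot: rows=client, cols=branch, sum(rate_bp):
branch  Airport  Downtown  Main
client                         
Amy           0      1048   722
Cal           0       559   359
Eli         246         0     0
Ivy        1890       249     0
take first 2 rows:
branch  Airport  Downtown  Main
client                         
Amy           0      1048   722
Cal           0       559   359
add column Downtown_minus_Airport = t['Downtown'] - t['Airport']:
branch  Airport  Downtown  Main  Downtown_minus_Airport
client                                                 
Amy           0      1048   722                    1048
Cal           0       559   359                     559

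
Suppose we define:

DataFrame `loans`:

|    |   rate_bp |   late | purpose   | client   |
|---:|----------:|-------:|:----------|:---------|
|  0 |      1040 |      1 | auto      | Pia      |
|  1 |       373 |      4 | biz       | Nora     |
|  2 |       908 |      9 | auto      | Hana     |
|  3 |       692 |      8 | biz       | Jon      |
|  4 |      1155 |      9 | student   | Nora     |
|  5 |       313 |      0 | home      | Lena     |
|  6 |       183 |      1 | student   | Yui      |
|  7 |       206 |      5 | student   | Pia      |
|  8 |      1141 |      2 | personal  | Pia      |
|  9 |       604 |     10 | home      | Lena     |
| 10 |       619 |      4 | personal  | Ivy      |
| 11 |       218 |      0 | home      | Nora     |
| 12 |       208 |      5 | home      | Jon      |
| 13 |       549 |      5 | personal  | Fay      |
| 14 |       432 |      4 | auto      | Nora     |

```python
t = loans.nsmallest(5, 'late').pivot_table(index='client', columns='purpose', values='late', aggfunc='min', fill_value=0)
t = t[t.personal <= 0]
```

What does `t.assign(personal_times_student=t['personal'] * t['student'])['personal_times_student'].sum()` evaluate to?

0

take 5 rows with smallest late:
    rate_bp  late   purpose client
5       313     0      home   Lena
11      218     0      home   Nora
0      1040     1      auto    Pia
6       183     1   student    Yui
8      1141     2  personal    Pia
pivot: rows=client, cols=purpose, min(late):
purpose  auto  home  personal  student
client                                
Lena        0     0         0        0
Nora        0     0         0        0
Pia         1     0         2        0
Yui         0     0         0        1
filter rows where personal <= 0:
purpose  auto  home  personal  student
client                                
Lena        0     0         0        0
Nora        0     0         0        0
Yui         0     0         0        1
add column personal_times_student = t['personal'] * t['student']:
purpose  auto  home  personal  student  personal_times_student
client                                                        
Lena        0     0         0        0                       0
Nora        0     0         0        0                       0
Yui         0     0         0        1                       0
Hence 0.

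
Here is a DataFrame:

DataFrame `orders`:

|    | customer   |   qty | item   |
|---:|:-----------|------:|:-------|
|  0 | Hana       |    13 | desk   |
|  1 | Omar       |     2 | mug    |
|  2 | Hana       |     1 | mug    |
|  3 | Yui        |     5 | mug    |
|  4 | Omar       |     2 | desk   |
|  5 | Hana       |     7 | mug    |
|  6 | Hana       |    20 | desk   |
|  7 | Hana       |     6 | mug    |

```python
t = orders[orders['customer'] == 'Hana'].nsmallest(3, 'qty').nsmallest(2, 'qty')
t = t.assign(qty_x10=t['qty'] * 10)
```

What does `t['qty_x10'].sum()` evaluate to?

70

filter rows where customer == 'Hana':
  customer  qty  item
0     Hana   13  desk
2     Hana    1   mug
5     Hana    7   mug
6     Hana   20  desk
7     Hana    6   mug
take 3 rows with smallest qty:
  customer  qty item
2     Hana    1  mug
7     Hana    6  mug
5     Hana    7  mug
take 2 rows with smallest qty:
  customer  qty item
2     Hana    1  mug
7     Hana    6  mug
add column qty_x10 = t['qty'] * 10:
  customer  qty item  qty_x10
2     Hana    1  mug       10
7     Hana    6  mug       60
sum of column 'qty_x10' → 70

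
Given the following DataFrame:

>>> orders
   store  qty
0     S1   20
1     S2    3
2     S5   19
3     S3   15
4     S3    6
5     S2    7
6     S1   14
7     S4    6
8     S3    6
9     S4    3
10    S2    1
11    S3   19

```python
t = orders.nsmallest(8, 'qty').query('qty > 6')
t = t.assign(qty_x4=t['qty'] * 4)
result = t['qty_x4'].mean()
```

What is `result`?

42.0

take 8 rows with smallest qty:
   store  qty
10    S2    1
1     S2    3
9     S4    3
4     S3    6
7     S4    6
8     S3    6
5     S2    7
6     S1   14
filter rows where qty > 6:
  store  qty
5    S2    7
6    S1   14
add column qty_x4 = t['qty'] * 4:
  store  qty  qty_x4
5    S2    7      28
6    S1   14      56
So mean() = 42.0.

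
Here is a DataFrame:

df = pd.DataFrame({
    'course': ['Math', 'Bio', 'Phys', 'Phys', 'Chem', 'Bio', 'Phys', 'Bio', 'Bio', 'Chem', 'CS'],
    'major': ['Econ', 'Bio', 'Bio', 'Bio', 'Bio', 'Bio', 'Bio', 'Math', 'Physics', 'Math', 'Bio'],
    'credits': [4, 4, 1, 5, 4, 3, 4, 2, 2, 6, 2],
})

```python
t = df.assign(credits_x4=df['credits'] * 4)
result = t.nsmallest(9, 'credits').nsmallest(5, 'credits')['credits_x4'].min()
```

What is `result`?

4

add column credits_x4 = df['credits'] * 4:
   course    major  credits  credits_x4
0    Math     Econ        4          16
1     Bio      Bio        4          16
2    Phys      Bio        1           4
3    Phys      Bio        5          20
4    Chem      Bio        4          16
5     Bio      Bio        3          12
6    Phys      Bio        4          16
7     Bio     Math        2           8
8     Bio  Physics        2           8
9    Chem     Math        6          24
10     CS      Bio        2           8
take 9 rows with smallest credits:
   course    major  credits  credits_x4
2    Phys      Bio        1           4
7     Bio     Math        2           8
8     Bio  Physics        2           8
10     CS      Bio        2           8
5     Bio      Bio        3          12
0    Math     Econ        4          16
1     Bio      Bio        4          16
4    Chem      Bio        4          16
6    Phys      Bio        4          16
take 5 rows with smallest credits:
   course    major  credits  credits_x4
2    Phys      Bio        1           4
7     Bio     Math        2           8
8     Bio  Physics        2           8
10     CS      Bio        2           8
5     Bio      Bio        3          12
Then the min of column 'credits_x4': 4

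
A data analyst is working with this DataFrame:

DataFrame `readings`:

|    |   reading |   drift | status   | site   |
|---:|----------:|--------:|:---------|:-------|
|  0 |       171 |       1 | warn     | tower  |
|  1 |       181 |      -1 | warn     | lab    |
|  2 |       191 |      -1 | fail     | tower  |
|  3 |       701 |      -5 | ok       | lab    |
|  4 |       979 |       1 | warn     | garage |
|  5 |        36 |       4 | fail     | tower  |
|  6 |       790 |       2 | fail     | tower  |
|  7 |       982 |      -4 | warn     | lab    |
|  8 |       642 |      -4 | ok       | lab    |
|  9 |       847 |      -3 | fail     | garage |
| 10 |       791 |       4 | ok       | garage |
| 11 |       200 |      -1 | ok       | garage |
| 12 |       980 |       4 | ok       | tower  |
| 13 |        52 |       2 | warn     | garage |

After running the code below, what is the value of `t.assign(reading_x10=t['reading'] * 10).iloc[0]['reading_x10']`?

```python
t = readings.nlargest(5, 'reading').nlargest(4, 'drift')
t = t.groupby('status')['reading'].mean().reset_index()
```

take 5 rows with largest reading:
    reading  drift status    site
7       982     -4   warn     lab
12      980      4     ok   tower
4       979      1   warn  garage
9       847     -3   fail  garage
10      791      4     ok  garage
take 4 rows with largest drift:
    reading  drift status    site
12      980      4     ok   tower
10      791      4     ok  garage
4       979      1   warn  garage
9       847     -3   fail  garage
group by status, mean of reading:
status
fail    847.0
ok      885.5
warn    979.0
Name: reading, dtype: float64
reset_index():
  status  reading
0   fail    847.0
1     ok    885.5
2   warn    979.0
add column reading_x10 = t['reading'] * 10:
  status  reading  reading_x10
0   fail    847.0       8470.0
1     ok    885.5       8855.0
2   warn    979.0       9790.0
Hence 8470.0.

8470.0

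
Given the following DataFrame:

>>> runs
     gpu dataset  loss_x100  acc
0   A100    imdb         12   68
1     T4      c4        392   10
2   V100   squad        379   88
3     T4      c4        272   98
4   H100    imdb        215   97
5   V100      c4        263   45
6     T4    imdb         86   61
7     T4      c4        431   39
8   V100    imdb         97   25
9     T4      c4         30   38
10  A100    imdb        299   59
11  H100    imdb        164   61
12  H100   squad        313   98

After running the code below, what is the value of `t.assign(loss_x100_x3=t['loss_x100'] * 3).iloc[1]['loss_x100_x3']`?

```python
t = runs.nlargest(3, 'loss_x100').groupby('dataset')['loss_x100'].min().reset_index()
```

take 3 rows with largest loss_x100:
    gpu dataset  loss_x100  acc
7    T4      c4        431   39
1    T4      c4        392   10
2  V100   squad        379   88
group by dataset, min of loss_x100:
dataset
c4       392
squad    379
Name: loss_x100, dtype: int64
reset_index():
  dataset  loss_x100
0      c4        392
1   squad        379
add column loss_x100_x3 = t['loss_x100'] * 3:
  dataset  loss_x100  loss_x100_x3
0      c4        392          1176
1   squad        379          1137
Then the value at position 1, column 'loss_x100_x3': 1137

1137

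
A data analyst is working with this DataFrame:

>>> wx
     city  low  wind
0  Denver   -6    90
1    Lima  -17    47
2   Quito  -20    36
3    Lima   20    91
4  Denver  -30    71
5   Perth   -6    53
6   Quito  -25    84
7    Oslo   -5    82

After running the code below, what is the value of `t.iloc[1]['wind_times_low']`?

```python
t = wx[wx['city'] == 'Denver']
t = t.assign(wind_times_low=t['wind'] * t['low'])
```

-2130

filter rows where city == 'Denver':
     city  low  wind
0  Denver   -6    90
4  Denver  -30    71
add column wind_times_low = t['wind'] * t['low']:
     city  low  wind  wind_times_low
0  Denver   -6    90            -540
4  Denver  -30    71           -2130
The value at position 1, column 'wind_times_low' is -2130.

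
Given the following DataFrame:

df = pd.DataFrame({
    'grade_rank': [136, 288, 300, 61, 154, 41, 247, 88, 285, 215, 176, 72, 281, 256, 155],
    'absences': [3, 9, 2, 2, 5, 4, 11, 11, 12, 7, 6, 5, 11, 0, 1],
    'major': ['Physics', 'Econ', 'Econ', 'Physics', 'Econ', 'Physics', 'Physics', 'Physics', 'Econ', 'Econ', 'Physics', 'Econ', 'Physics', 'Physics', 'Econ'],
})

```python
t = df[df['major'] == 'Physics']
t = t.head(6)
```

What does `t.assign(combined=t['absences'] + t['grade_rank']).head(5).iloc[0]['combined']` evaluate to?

139

filter rows where major == 'Physics':
    grade_rank  absences    major
0          136         3  Physics
3           61         2  Physics
5           41         4  Physics
6          247        11  Physics
7           88        11  Physics
10         176         6  Physics
12         281        11  Physics
13         256         0  Physics
take first 6 rows:
    grade_rank  absences    major
0          136         3  Physics
3           61         2  Physics
5           41         4  Physics
6          247        11  Physics
7           88        11  Physics
10         176         6  Physics
add column combined = t['absences'] + t['grade_rank']:
    grade_rank  absences    major  combined
0          136         3  Physics       139
3           61         2  Physics        63
5           41         4  Physics        45
6          247        11  Physics       258
7           88        11  Physics        99
10         176         6  Physics       182
take first 5 rows:
   grade_rank  absences    major  combined
0         136         3  Physics       139
3          61         2  Physics        63
5          41         4  Physics        45
6         247        11  Physics       258
7          88        11  Physics        99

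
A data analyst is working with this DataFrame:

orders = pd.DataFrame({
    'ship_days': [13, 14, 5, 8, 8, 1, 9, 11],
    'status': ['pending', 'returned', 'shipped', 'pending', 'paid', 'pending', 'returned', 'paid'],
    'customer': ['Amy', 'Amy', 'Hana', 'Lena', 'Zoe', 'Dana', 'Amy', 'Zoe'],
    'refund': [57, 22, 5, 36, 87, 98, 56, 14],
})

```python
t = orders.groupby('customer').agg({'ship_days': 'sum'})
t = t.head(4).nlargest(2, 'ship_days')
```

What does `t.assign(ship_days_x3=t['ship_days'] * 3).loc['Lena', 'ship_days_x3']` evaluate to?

24

group by customer, sum of ship_days:
          ship_days
customer           
Amy              36
Dana              1
Hana              5
Lena              8
Zoe              19
take first 4 rows:
          ship_days
customer           
Amy              36
Dana              1
Hana              5
Lena              8
take 2 rows with largest ship_days:
          ship_days
customer           
Amy              36
Lena              8
add column ship_days_x3 = t['ship_days'] * 3:
          ship_days  ship_days_x3
customer                         
Amy              36           108
Lena              8            24
Hence 24.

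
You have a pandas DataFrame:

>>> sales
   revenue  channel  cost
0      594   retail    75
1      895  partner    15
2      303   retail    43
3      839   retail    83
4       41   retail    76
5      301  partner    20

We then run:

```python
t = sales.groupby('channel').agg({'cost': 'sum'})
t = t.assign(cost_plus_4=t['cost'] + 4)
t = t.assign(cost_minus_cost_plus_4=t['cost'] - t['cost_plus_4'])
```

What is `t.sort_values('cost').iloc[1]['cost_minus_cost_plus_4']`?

-4

group by channel, sum of cost:
         cost
channel      
partner    35
retail    277
add column cost_plus_4 = t['cost'] + 4:
         cost  cost_plus_4
channel                   
partner    35           39
retail    277          281
add column cost_minus_cost_plus_4 = t['cost'] - t['cost_plus_4']:
         cost  cost_plus_4  cost_minus_cost_plus_4
channel                                           
partner    35           39                      -4
retail    277          281                      -4
sort by cost:
         cost  cost_plus_4  cost_minus_cost_plus_4
channel                                           
partner    35           39                      -4
retail    277          281                      -4
Finally, value at position 1, column 'cost_minus_cost_plus_4' = -4.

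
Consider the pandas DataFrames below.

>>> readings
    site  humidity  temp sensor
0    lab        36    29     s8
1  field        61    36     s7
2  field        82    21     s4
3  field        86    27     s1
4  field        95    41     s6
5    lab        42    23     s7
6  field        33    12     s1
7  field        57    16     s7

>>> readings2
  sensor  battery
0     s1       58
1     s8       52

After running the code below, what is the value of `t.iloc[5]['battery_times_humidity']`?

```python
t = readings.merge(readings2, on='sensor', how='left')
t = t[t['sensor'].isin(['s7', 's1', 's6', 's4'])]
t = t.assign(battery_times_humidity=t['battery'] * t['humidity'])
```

merge on 'sensor' (how='left') → 8 rows:
    site  humidity  temp sensor  battery
0    lab        36    29     s8     52.0
1  field        61    36     s7      NaN
2  field        82    21     s4      NaN
3  field        86    27     s1     58.0
4  field        95    41     s6      NaN
5    lab        42    23     s7      NaN
6  field        33    12     s1     58.0
7  field        57    16     s7      NaN
filter rows where sensor in ['s7', 's1', 's6', 's4']:
    site  humidity  temp sensor  battery
1  field        61    36     s7      NaN
2  field        82    21     s4      NaN
3  field        86    27     s1     58.0
4  field        95    41     s6      NaN
5    lab        42    23     s7      NaN
6  field        33    12     s1     58.0
7  field        57    16     s7      NaN
add column battery_times_humidity = t['battery'] * t['humidity']:
    site  humidity  temp sensor  battery  battery_times_humidity
1  field        61    36     s7      NaN                     NaN
2  field        82    21     s4      NaN                     NaN
3  field        86    27     s1     58.0                  4988.0
4  field        95    41     s6      NaN                     NaN
5    lab        42    23     s7      NaN                     NaN
6  field        33    12     s1     58.0                  1914.0
7  field        57    16     s7      NaN                     NaN

1914.0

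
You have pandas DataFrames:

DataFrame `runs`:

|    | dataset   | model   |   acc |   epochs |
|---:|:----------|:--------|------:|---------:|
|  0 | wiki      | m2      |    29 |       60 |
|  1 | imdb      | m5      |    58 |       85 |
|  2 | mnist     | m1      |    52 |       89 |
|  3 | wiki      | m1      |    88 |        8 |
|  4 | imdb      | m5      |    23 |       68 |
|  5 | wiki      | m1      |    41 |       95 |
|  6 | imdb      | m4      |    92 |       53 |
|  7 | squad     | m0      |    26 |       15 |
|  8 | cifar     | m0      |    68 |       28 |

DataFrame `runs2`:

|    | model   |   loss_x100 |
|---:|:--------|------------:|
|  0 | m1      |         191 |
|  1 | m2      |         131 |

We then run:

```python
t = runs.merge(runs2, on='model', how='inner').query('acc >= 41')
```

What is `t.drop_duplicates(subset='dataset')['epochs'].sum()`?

merge on 'model' (how='inner') → 4 rows:
  dataset model  acc  epochs  loss_x100
0    wiki    m2   29      60        131
1   mnist    m1   52      89        191
2    wiki    m1   88       8        191
3    wiki    m1   41      95        191
filter rows where acc >= 41:
  dataset model  acc  epochs  loss_x100
1   mnist    m1   52      89        191
2    wiki    m1   88       8        191
3    wiki    m1   41      95        191
drop duplicate dataset (keep=first):
  dataset model  acc  epochs  loss_x100
1   mnist    m1   52      89        191
2    wiki    m1   88       8        191
sum of column 'epochs' → 97

97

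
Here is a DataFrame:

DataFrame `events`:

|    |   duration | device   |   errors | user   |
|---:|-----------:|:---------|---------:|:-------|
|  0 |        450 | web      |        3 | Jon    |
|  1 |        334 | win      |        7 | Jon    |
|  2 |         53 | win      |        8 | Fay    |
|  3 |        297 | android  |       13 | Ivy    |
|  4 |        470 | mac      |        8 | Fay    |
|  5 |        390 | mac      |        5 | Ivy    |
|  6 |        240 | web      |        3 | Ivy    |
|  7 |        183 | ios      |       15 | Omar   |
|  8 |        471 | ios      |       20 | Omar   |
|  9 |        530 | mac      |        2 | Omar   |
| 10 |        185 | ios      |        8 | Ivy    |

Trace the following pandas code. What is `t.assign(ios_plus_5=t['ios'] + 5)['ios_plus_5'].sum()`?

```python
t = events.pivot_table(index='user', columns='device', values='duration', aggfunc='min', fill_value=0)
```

pivot: rows=user, cols=device, min(duration):
device  android  ios  mac  web  win
user                               
Fay           0    0  470    0   53
Ivy         297  185  390  240    0
Jon           0    0    0  450  334
Omar          0  183  530    0    0
add column ios_plus_5 = t['ios'] + 5:
device  android  ios  mac  web  win  ios_plus_5
user                                           
Fay           0    0  470    0   53           5
Ivy         297  185  390  240    0         190
Jon           0    0    0  450  334           5
Omar          0  183  530    0    0         188
The sum of column 'ios_plus_5' is 388.

388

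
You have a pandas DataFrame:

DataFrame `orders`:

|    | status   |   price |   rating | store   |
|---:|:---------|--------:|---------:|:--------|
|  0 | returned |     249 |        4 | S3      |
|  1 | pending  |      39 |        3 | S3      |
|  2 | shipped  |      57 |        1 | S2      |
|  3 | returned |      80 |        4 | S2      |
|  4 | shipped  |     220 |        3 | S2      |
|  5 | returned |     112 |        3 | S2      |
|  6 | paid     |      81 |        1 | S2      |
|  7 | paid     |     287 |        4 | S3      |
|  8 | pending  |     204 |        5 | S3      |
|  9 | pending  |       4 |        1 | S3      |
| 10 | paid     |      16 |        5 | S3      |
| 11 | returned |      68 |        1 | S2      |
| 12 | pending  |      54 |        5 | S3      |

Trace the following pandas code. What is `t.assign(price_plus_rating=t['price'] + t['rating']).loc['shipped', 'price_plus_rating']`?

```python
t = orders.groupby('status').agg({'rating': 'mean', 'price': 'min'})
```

group by status: mean(rating), min(price):
            rating  price
status                   
paid      3.333333     16
pending   3.500000      4
returned  3.000000     68
shipped   2.000000     57
add column price_plus_rating = t['price'] + t['rating']:
            rating  price  price_plus_rating
status                                      
paid      3.333333     16          19.333333
pending   3.500000      4           7.500000
returned  3.000000     68          71.000000
shipped   2.000000     57          59.000000
value at row 'shipped', column 'price_plus_rating' → 59.0

59.0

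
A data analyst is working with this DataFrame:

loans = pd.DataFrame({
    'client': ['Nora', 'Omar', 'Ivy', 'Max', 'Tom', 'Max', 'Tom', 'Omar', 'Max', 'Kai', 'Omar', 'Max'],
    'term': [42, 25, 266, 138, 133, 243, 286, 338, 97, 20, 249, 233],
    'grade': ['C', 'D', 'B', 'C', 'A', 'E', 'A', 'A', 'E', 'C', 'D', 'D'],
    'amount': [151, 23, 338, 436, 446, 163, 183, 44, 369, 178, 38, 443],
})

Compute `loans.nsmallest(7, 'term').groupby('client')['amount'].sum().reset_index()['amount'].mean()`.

409.2

take 7 rows with smallest term:
   client  term grade  amount
9     Kai    20     C     178
1    Omar    25     D      23
0    Nora    42     C     151
8     Max    97     E     369
4     Tom   133     A     446
3     Max   138     C     436
11    Max   233     D     443
group by client, sum of amount:
client
Kai      178
Max     1248
Nora     151
Omar      23
Tom      446
Name: amount, dtype: int64
reset_index():
  client  amount
0    Kai     178
1    Max    1248
2   Nora     151
3   Omar      23
4    Tom     446
Hence 409.2.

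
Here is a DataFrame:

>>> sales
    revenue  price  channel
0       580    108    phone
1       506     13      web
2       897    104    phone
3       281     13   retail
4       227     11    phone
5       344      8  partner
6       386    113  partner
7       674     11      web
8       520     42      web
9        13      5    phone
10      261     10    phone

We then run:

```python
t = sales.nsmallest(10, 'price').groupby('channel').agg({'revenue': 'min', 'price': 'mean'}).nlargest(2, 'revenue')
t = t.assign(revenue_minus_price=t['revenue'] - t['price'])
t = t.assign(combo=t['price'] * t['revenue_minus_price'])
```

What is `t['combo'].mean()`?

6668.0

take 10 rows with smallest price:
    revenue  price  channel
9        13      5    phone
5       344      8  partner
10      261     10    phone
4       227     11    phone
7       674     11      web
1       506     13      web
3       281     13   retail
8       520     42      web
2       897    104    phone
0       580    108    phone
group by channel: min(revenue), mean(price):
         revenue  price
channel                
partner      344    8.0
phone         13   47.6
retail       281   13.0
web          506   22.0
take 2 rows with largest revenue:
         revenue  price
channel                
web          506   22.0
partner      344    8.0
add column revenue_minus_price = t['revenue'] - t['price']:
         revenue  price  revenue_minus_price
channel                                     
web          506   22.0                484.0
partner      344    8.0                336.0
add column combo = t['price'] * t['revenue_minus_price']:
         revenue  price  revenue_minus_price    combo
channel                                              
web          506   22.0                484.0  10648.0
partner      344    8.0                336.0   2688.0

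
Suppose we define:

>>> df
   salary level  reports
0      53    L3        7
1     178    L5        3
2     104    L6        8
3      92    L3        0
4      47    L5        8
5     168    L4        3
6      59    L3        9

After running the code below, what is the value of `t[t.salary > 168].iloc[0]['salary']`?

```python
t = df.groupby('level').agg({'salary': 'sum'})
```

group by level, sum of salary:
       salary
level        
L3        204
L4        168
L5        225
L6        104
filter rows where salary > 168:
       salary
level        
L3        204
L5        225
Reading off the value at position 0, column 'salary', we get 204.

204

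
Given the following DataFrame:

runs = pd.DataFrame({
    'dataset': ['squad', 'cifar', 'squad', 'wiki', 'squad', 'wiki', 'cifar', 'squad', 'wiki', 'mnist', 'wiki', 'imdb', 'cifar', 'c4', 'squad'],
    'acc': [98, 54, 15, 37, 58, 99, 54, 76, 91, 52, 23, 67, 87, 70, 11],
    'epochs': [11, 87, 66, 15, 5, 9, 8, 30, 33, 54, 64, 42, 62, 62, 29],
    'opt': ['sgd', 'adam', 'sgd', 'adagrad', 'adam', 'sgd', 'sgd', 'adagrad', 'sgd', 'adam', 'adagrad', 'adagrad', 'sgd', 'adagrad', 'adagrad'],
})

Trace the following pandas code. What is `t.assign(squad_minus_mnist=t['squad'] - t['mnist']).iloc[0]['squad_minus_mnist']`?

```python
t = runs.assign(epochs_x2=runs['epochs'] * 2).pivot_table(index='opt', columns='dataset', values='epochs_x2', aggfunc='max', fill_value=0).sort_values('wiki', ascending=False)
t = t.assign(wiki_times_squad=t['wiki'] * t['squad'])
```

60

add column epochs_x2 = runs['epochs'] * 2:
   dataset  acc  epochs      opt  epochs_x2
0    squad   98      11      sgd         22
1    cifar   54      87     adam        174
2    squad   15      66      sgd        132
3     wiki   37      15  adagrad         30
4    squad   58       5     adam         10
5     wiki   99       9      sgd         18
6    cifar   54       8      sgd         16
7    squad   76      30  adagrad         60
8     wiki   91      33      sgd         66
9    mnist   52      54     adam        108
10    wiki   23      64  adagrad        128
11    imdb   67      42  adagrad         84
12   cifar   87      62      sgd        124
13      c4   70      62  adagrad        124
14   squad   11      29  adagrad         58
pivot: rows=opt, cols=dataset, max(epochs_x2):
dataset   c4  cifar  imdb  mnist  squad  wiki
opt                                          
adagrad  124      0    84      0     60   128
adam       0    174     0    108     10     0
sgd        0    124     0      0    132    66
sort by wiki descending:
dataset   c4  cifar  imdb  mnist  squad  wiki
opt                                          
adagrad  124      0    84      0     60   128
sgd        0    124     0      0    132    66
adam       0    174     0    108     10     0
add column wiki_times_squad = t['wiki'] * t['squad']:
dataset   c4  cifar  imdb  mnist  squad  wiki  wiki_times_squad
opt                                                            
adagrad  124      0    84      0     60   128              7680
sgd        0    124     0      0    132    66              8712
adam       0    174     0    108     10     0                 0
add column squad_minus_mnist = t['squad'] - t['mnist']:
dataset   c4  cifar  imdb  mnist  squad  wiki  wiki_times_squad  squad_minus_mnist
opt                                                                               
adagrad  124      0    84      0     60   128              7680                 60
sgd        0    124     0      0    132    66              8712                132
adam       0    174     0    108     10     0                 0                -98
Taking the value at position 0, column 'squad_minus_mnist' gives 60.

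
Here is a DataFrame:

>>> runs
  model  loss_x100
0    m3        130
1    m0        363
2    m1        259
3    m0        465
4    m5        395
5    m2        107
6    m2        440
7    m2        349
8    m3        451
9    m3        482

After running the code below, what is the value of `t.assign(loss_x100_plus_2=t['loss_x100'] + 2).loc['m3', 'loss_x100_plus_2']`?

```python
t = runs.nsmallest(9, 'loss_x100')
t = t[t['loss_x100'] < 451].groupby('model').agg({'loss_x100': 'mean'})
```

132.0

take 9 rows with smallest loss_x100:
  model  loss_x100
5    m2        107
0    m3        130
2    m1        259
7    m2        349
1    m0        363
4    m5        395
6    m2        440
8    m3        451
3    m0        465
filter rows where loss_x100 < 451:
  model  loss_x100
5    m2        107
0    m3        130
2    m1        259
7    m2        349
1    m0        363
4    m5        395
6    m2        440
group by model, mean of loss_x100:
        loss_x100
model            
m0     363.000000
m1     259.000000
m2     298.666667
m3     130.000000
m5     395.000000
add column loss_x100_plus_2 = t['loss_x100'] + 2:
        loss_x100  loss_x100_plus_2
model                              
m0     363.000000        365.000000
m1     259.000000        261.000000
m2     298.666667        300.666667
m3     130.000000        132.000000
m5     395.000000        397.000000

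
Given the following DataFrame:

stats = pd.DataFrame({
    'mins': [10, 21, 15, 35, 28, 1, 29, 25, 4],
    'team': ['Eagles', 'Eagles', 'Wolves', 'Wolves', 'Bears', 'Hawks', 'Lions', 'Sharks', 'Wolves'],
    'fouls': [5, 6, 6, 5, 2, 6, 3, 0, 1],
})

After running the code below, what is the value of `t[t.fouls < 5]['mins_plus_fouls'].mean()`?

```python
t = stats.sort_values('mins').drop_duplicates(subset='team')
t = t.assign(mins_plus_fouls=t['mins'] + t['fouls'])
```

23.0

sort by mins:
   mins    team  fouls
5     1   Hawks      6
8     4  Wolves      1
0    10  Eagles      5
2    15  Wolves      6
1    21  Eagles      6
7    25  Sharks      0
4    28   Bears      2
6    29   Lions      3
3    35  Wolves      5
drop duplicate team (keep=first):
   mins    team  fouls
5     1   Hawks      6
8     4  Wolves      1
0    10  Eagles      5
7    25  Sharks      0
4    28   Bears      2
6    29   Lions      3
add column mins_plus_fouls = t['mins'] + t['fouls']:
   mins    team  fouls  mins_plus_fouls
5     1   Hawks      6                7
8     4  Wolves      1                5
0    10  Eagles      5               15
7    25  Sharks      0               25
4    28   Bears      2               30
6    29   Lions      3               32
filter rows where fouls < 5:
   mins    team  fouls  mins_plus_fouls
8     4  Wolves      1                5
7    25  Sharks      0               25
4    28   Bears      2               30
6    29   Lions      3               32
So mean() = 23.0.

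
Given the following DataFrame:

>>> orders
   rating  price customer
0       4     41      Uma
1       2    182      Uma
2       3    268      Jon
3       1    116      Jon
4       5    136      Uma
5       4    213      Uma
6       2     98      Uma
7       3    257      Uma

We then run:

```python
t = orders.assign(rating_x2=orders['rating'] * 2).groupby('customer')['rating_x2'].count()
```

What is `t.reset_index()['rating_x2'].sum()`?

8

add column rating_x2 = orders['rating'] * 2:
   rating  price customer  rating_x2
0       4     41      Uma          8
1       2    182      Uma          4
2       3    268      Jon          6
3       1    116      Jon          2
4       5    136      Uma         10
5       4    213      Uma          8
6       2     98      Uma          4
7       3    257      Uma          6
group by customer, count of rating_x2:
customer
Jon    2
Uma    6
Name: rating_x2, dtype: int64
reset_index():
  customer  rating_x2
0      Jon          2
1      Uma          6
The sum of column 'rating_x2' is 8.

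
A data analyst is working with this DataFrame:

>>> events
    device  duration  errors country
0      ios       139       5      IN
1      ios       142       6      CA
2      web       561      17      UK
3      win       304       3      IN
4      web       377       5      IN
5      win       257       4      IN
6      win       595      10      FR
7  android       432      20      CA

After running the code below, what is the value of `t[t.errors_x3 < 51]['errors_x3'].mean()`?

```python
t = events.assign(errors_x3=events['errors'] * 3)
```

16.5

add column errors_x3 = events['errors'] * 3:
    device  duration  errors country  errors_x3
0      ios       139       5      IN         15
1      ios       142       6      CA         18
2      web       561      17      UK         51
3      win       304       3      IN          9
4      web       377       5      IN         15
5      win       257       4      IN         12
6      win       595      10      FR         30
7  android       432      20      CA         60
filter rows where errors_x3 < 51:
  device  duration  errors country  errors_x3
0    ios       139       5      IN         15
1    ios       142       6      CA         18
3    win       304       3      IN          9
4    web       377       5      IN         15
5    win       257       4      IN         12
6    win       595      10      FR         30
Finally, mean of column 'errors_x3' = 16.5.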